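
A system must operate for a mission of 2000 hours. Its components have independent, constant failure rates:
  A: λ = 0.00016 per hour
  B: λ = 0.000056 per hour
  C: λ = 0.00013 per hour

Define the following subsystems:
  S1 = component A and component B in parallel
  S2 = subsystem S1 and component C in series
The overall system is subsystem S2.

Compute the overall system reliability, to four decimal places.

R(A) = exp(−0.00016 × 2000) = 0.726149
R(B) = exp(−0.000056 × 2000) = 0.894044
R(C) = exp(−0.00013 × 2000) = 0.771052
Parallel (A and B): 1 − (1 − 0.726149)(1 − 0.894044) = 0.970984
Series ([0.970984] and C): 0.970984 × 0.771052 = 0.7487

0.7487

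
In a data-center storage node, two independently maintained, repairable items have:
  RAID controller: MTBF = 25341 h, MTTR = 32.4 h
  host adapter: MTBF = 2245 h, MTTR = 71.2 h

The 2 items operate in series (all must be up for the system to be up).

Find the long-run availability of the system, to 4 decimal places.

A(RAID controller) = MTBF/(MTBF+MTTR) = 25341/(25341+32.4) = 0.998723
A(host adapter) = MTBF/(MTBF+MTTR) = 2245/(2245+71.2) = 0.969260
Series availability: 0.998723 × 0.969260 = 0.9680

0.9680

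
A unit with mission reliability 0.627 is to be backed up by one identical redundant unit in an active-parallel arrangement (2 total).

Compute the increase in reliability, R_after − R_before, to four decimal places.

0.2339

R_before = 0.627
R_after = 1 − (1 − 0.627)^2 = 0.8609
ΔR = 0.8609 − 0.627 = 0.2339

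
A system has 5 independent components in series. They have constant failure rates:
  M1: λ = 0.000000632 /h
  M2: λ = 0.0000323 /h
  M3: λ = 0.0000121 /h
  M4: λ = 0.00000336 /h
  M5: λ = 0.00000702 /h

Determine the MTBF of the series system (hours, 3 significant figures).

18000

Series of exponential components: λ_sys = Σ λ_i
λ_sys = 0.000000632 + 0.0000323 + 0.0000121 + 0.00000336 + 0.00000702 = 5.5412e-05 /h
MTBF = 1 / λ_sys = 18000 h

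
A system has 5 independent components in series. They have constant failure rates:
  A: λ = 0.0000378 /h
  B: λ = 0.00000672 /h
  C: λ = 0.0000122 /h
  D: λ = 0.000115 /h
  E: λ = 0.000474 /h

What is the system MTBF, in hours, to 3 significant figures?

Series of exponential components: λ_sys = Σ λ_i
λ_sys = 0.0000378 + 0.00000672 + 0.0000122 + 0.000115 + 0.000474 = 6.4572e-04 /h
MTBF = 1 / λ_sys = 1550 h

1550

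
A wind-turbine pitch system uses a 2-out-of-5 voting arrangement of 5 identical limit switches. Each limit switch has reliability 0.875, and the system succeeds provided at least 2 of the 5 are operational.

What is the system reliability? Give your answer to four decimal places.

R = Σ_{i=2}^{5} C(5,i) p^i (1−p)^{5−i} with p = 0.875
C(5,2)·0.875^2·0.125^3 = 0.014954
C(5,3)·0.875^3·0.125^2 = 0.104675
C(5,4)·0.875^4·0.125^1 = 0.366364
C(5,5)·0.875^5·0.125^0 = 0.512909
Sum = 0.9989

0.9989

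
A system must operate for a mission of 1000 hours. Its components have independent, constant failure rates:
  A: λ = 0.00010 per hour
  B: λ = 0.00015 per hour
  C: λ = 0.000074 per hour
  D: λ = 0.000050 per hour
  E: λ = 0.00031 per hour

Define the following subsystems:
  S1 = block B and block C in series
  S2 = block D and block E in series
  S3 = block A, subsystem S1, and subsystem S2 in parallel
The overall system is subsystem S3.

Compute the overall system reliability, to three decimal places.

0.994

R(A) = exp(−0.00010 × 1000) = 0.90484
R(B) = exp(−0.00015 × 1000) = 0.86071
R(C) = exp(−0.000074 × 1000) = 0.92867
R(D) = exp(−0.000050 × 1000) = 0.95123
R(E) = exp(−0.00031 × 1000) = 0.73345
Series (B and C): 0.86071 × 0.92867 = 0.79932
Series (D and E): 0.95123 × 0.73345 = 0.69768
Parallel (A, [0.79932], and [0.69768]): 1 − (1 − 0.90484)(1 − 0.79932)(1 − 0.69768) = 0.994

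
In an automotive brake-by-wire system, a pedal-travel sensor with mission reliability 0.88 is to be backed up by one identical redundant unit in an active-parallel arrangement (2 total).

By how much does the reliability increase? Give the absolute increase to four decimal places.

0.1056

R_before = 0.88
R_after = 1 − (1 − 0.88)^2 = 0.9856
ΔR = 0.9856 − 0.88 = 0.1056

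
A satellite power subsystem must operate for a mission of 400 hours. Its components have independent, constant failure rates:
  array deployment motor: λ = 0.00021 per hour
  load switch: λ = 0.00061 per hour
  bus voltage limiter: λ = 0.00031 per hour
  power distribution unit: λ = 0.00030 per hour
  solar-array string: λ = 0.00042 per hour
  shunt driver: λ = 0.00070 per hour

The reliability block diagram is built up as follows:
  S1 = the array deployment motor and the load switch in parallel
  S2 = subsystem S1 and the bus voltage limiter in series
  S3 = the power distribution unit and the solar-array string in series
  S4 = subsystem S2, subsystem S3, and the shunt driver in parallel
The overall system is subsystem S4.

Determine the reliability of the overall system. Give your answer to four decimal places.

R(array deployment motor) = exp(−0.00021 × 400) = 0.919431
R(load switch) = exp(−0.00061 × 400) = 0.783488
R(bus voltage limiter) = exp(−0.00031 × 400) = 0.883380
R(power distribution unit) = exp(−0.00030 × 400) = 0.886920
R(solar-array string) = exp(−0.00042 × 400) = 0.845354
R(shunt driver) = exp(−0.00070 × 400) = 0.755784
Parallel (array deployment motor and load switch): 1 − (1 − 0.919431)(1 − 0.783488) = 0.982556
Series ([0.982556] and bus voltage limiter): 0.982556 × 0.883380 = 0.867970
Series (power distribution unit and solar-array string): 0.886920 × 0.845354 = 0.749761
Parallel ([0.867970], [0.749761], and shunt driver): 1 − (1 − 0.867970)(1 − 0.749761)(1 − 0.755784) = 0.9919

0.9919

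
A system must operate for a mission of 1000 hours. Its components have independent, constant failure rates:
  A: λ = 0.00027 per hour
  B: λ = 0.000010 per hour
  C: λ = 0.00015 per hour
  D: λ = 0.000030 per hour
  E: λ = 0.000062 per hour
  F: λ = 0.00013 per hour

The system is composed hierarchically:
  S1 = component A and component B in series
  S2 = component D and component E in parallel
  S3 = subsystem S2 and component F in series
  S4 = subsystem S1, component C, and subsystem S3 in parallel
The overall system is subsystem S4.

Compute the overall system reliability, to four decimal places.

R(A) = exp(−0.00027 × 1000) = 0.763379
R(B) = exp(−0.000010 × 1000) = 0.990050
R(C) = exp(−0.00015 × 1000) = 0.860708
R(D) = exp(−0.000030 × 1000) = 0.970446
R(E) = exp(−0.000062 × 1000) = 0.939883
R(F) = exp(−0.00013 × 1000) = 0.878095
Series (A and B): 0.763379 × 0.990050 = 0.755783
Parallel (D and E): 1 − (1 − 0.970446)(1 − 0.939883) = 0.998223
Series ([0.998223] and F): 0.998223 × 0.878095 = 0.876535
Parallel ([0.755783], C, and [0.876535]): 1 − (1 − 0.755783)(1 − 0.860708)(1 − 0.876535) = 0.9958

0.9958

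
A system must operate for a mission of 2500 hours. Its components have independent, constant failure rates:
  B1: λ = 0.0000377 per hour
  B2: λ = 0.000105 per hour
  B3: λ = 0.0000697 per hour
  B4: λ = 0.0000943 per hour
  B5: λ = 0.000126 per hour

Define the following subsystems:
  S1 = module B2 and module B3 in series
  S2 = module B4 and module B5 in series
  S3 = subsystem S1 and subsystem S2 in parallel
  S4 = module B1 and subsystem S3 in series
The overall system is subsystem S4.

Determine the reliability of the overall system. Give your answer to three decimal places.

0.774

R(B1) = exp(−0.0000377 × 2500) = 0.91006
R(B2) = exp(−0.000105 × 2500) = 0.76913
R(B3) = exp(−0.0000697 × 2500) = 0.84009
R(B4) = exp(−0.0000943 × 2500) = 0.78998
R(B5) = exp(−0.000126 × 2500) = 0.72979
Series (B2 and B3): 0.76913 × 0.84009 = 0.64614
Series (B4 and B5): 0.78998 × 0.72979 = 0.57652
Parallel ([0.64614] and [0.57652]): 1 − (1 − 0.64614)(1 − 0.57652) = 0.85015
Series (B1 and [0.85015]): 0.91006 × 0.85015 = 0.774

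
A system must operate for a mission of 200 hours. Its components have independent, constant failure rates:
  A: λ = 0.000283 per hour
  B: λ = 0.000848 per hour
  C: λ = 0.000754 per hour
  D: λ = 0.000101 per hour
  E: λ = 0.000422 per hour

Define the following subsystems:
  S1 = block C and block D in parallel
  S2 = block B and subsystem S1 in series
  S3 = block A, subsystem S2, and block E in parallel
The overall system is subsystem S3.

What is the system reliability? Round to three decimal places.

0.999

R(A) = exp(−0.000283 × 200) = 0.94497
R(B) = exp(−0.000848 × 200) = 0.84400
R(C) = exp(−0.000754 × 200) = 0.86002
R(D) = exp(−0.000101 × 200) = 0.98000
R(E) = exp(−0.000422 × 200) = 0.91906
Parallel (C and D): 1 − (1 − 0.86002)(1 − 0.98000) = 0.99720
Series (B and [0.99720]): 0.84400 × 0.99720 = 0.84164
Parallel (A, [0.84164], and E): 1 − (1 − 0.94497)(1 − 0.84164)(1 − 0.91906) = 0.999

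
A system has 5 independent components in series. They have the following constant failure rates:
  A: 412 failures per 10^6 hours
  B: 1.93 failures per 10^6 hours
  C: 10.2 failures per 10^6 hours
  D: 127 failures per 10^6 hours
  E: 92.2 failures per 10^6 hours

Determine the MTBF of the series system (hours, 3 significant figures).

1550

Series of exponential components: λ_sys = Σ λ_i
λ_sys = 0.000412 + 0.00000193 + 0.0000102 + 0.000127 + 0.0000922 = 6.4333e-04 /h
MTBF = 1 / λ_sys = 1550 h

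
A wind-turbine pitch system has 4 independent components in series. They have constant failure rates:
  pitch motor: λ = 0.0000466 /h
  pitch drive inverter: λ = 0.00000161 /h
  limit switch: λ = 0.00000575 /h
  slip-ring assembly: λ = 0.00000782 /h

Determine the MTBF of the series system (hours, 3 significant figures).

Series of exponential components: λ_sys = Σ λ_i
λ_sys = 0.0000466 + 0.00000161 + 0.00000575 + 0.00000782 = 6.1780e-05 /h
MTBF = 1 / λ_sys = 16200 h

16200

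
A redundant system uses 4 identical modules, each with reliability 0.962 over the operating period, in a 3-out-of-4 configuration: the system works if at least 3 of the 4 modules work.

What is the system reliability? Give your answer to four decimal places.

R = Σ_{i=3}^{4} C(4,i) p^i (1−p)^{4−i} with p = 0.962
C(4,3)·0.962^3·0.038^1 = 0.135322
C(4,4)·0.962^4·0.038^0 = 0.856447
Sum = 0.9918

0.9918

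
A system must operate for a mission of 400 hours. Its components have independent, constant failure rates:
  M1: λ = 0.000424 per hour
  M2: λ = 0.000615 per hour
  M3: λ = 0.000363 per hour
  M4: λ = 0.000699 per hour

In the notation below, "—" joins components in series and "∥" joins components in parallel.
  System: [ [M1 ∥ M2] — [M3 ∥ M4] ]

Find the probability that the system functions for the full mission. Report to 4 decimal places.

0.9341

R(M1) = exp(−0.000424 × 400) = 0.844002
R(M2) = exp(−0.000615 × 400) = 0.781922
R(M3) = exp(−0.000363 × 400) = 0.864849
R(M4) = exp(−0.000699 × 400) = 0.756086
Parallel (M1 and M2): 1 − (1 − 0.844002)(1 − 0.781922) = 0.965980
Parallel (M3 and M4): 1 − (1 − 0.864849)(1 − 0.756086) = 0.967035
Series ([0.965980] and [0.967035]): 0.965980 × 0.967035 = 0.9341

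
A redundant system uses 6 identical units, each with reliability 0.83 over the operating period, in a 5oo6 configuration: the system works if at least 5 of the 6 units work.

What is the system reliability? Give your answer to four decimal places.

0.7287

R = Σ_{i=5}^{6} C(6,i) p^i (1−p)^{6−i} with p = 0.83
C(6,5)·0.83^5·0.17^1 = 0.401782
C(6,6)·0.83^6·0.17^0 = 0.326940
Sum = 0.7287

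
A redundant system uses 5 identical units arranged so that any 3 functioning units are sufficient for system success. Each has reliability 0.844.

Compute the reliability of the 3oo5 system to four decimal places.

R = Σ_{i=3}^{5} C(5,i) p^i (1−p)^{5−i} with p = 0.844
C(5,3)·0.844^3·0.156^2 = 0.146311
C(5,4)·0.844^4·0.156^1 = 0.395790
C(5,5)·0.844^5·0.156^0 = 0.428265
Sum = 0.9704

0.9704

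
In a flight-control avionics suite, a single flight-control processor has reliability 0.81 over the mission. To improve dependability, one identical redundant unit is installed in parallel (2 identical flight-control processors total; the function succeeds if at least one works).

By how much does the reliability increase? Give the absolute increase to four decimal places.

R_before = 0.81
R_after = 1 − (1 − 0.81)^2 = 0.9639
ΔR = 0.9639 − 0.81 = 0.1539

0.1539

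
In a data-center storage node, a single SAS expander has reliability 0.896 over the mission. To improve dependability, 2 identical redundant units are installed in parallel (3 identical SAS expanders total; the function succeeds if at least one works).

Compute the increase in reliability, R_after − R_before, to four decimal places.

R_before = 0.896
R_after = 1 − (1 − 0.896)^3 = 0.9989
ΔR = 0.9989 − 0.896 = 0.1029

0.1029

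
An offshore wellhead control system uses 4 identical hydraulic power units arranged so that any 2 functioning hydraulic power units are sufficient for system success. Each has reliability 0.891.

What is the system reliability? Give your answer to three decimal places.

R = Σ_{i=2}^{4} C(4,i) p^i (1−p)^{4−i} with p = 0.891
C(4,2)·0.891^2·0.109^2 = 0.05659
C(4,3)·0.891^3·0.109^1 = 0.30840
C(4,4)·0.891^4·0.109^0 = 0.63025
Sum = 0.995

0.995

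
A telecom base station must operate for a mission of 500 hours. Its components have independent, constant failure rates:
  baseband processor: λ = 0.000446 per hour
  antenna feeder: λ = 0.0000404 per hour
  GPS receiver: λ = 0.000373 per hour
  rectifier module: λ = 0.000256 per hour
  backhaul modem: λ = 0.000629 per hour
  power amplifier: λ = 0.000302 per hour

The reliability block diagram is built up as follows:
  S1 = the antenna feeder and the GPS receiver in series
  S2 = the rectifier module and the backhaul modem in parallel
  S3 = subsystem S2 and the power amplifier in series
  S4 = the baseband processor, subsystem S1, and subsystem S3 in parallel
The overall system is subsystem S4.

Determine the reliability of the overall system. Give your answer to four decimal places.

0.9937

R(baseband processor) = exp(−0.000446 × 500) = 0.800115
R(antenna feeder) = exp(−0.0000404 × 500) = 0.980003
R(GPS receiver) = exp(−0.000373 × 500) = 0.829859
R(rectifier module) = exp(−0.000256 × 500) = 0.879853
R(backhaul modem) = exp(−0.000629 × 500) = 0.730154
R(power amplifier) = exp(−0.000302 × 500) = 0.859848
Series (antenna feeder and GPS receiver): 0.980003 × 0.829859 = 0.813264
Parallel (rectifier module and backhaul modem): 1 − (1 − 0.879853)(1 − 0.730154) = 0.967579
Series ([0.967579] and power amplifier): 0.967579 × 0.859848 = 0.831971
Parallel (baseband processor, [0.813264], and [0.831971]): 1 − (1 − 0.800115)(1 − 0.813264)(1 − 0.831971) = 0.9937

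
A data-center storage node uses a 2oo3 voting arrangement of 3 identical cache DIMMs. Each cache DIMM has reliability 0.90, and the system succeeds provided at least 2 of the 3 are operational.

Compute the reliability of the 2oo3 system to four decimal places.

0.9720

R = Σ_{i=2}^{3} C(3,i) p^i (1−p)^{3−i} with p = 0.90
C(3,2)·0.90^2·0.10^1 = 0.243000
C(3,3)·0.90^3·0.10^0 = 0.729000
Sum = 0.9720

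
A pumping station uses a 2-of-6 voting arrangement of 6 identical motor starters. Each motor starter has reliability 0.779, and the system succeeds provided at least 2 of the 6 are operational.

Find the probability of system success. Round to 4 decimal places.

R = Σ_{i=2}^{6} C(6,i) p^i (1−p)^{6−i} with p = 0.779
C(6,2)·0.779^2·0.221^4 = 0.021714
C(6,3)·0.779^3·0.221^3 = 0.102051
C(6,4)·0.779^4·0.221^2 = 0.269790
C(6,5)·0.779^5·0.221^1 = 0.380392
C(6,6)·0.779^6·0.221^0 = 0.223473
Sum = 0.9974

0.9974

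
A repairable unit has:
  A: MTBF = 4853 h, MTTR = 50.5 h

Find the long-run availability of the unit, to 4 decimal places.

A(A) = MTBF/(MTBF+MTTR) = 4853/(4853+50.5) = 0.9897

0.9897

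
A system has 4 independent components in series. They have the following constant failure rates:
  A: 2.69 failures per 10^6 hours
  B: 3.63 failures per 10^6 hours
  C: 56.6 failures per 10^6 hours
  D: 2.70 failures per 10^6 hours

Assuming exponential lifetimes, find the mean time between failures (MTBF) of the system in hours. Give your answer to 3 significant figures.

15200

Series of exponential components: λ_sys = Σ λ_i
λ_sys = 0.00000269 + 0.00000363 + 0.0000566 + 0.00000270 = 6.5620e-05 /h
MTBF = 1 / λ_sys = 15200 h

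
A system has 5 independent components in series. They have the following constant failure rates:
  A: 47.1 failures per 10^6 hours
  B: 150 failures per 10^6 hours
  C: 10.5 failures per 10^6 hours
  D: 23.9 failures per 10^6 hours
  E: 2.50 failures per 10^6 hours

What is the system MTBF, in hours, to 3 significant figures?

Series of exponential components: λ_sys = Σ λ_i
λ_sys = 0.0000471 + 0.000150 + 0.0000105 + 0.0000239 + 0.00000250 = 2.3400e-04 /h
MTBF = 1 / λ_sys = 4270 h

4270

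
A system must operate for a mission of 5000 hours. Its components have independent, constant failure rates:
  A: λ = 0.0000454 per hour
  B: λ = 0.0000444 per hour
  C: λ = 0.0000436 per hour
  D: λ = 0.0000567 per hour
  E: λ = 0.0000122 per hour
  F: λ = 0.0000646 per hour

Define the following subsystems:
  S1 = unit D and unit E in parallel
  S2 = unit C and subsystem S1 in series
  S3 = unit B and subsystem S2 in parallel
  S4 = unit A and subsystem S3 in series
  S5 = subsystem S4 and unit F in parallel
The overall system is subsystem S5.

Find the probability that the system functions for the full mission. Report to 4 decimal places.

R(A) = exp(−0.0000454 × 5000) = 0.796921
R(B) = exp(−0.0000444 × 5000) = 0.800915
R(C) = exp(−0.0000436 × 5000) = 0.804125
R(D) = exp(−0.0000567 × 5000) = 0.753143
R(E) = exp(−0.0000122 × 5000) = 0.940823
R(F) = exp(−0.0000646 × 5000) = 0.723974
Parallel (D and E): 1 − (1 − 0.753143)(1 − 0.940823) = 0.985392
Series (C and [0.985392]): 0.804125 × 0.985392 = 0.792378
Parallel (B and [0.792378]): 1 − (1 − 0.800915)(1 − 0.792378) = 0.958666
Series (A and [0.958666]): 0.796921 × 0.958666 = 0.763981
Parallel ([0.763981] and F): 1 − (1 − 0.763981)(1 − 0.723974) = 0.9349

0.9349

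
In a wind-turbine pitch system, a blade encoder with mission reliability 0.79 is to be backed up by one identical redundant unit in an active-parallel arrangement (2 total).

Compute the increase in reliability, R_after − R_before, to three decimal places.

R_before = 0.79
R_after = 1 − (1 − 0.79)^2 = 0.956
ΔR = 0.956 − 0.79 = 0.166

0.166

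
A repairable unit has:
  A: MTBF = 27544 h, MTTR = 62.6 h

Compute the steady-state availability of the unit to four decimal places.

0.9977

A(A) = MTBF/(MTBF+MTTR) = 27544/(27544+62.6) = 0.9977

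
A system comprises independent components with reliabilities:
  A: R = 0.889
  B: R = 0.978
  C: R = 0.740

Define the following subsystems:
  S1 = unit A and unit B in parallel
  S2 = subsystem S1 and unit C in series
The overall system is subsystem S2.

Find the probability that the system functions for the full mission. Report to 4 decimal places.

Parallel (A and B): 1 − (1 − 0.889000)(1 − 0.978000) = 0.997558
Series ([0.997558] and C): 0.997558 × 0.740000 = 0.7382

0.7382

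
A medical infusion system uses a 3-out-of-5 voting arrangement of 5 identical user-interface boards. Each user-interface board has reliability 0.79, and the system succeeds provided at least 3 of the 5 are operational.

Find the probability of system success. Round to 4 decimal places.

R = Σ_{i=3}^{5} C(5,i) p^i (1−p)^{5−i} with p = 0.79
C(5,3)·0.79^3·0.21^2 = 0.217430
C(5,4)·0.79^4·0.21^1 = 0.408976
C(5,5)·0.79^5·0.21^0 = 0.307706
Sum = 0.9341

0.9341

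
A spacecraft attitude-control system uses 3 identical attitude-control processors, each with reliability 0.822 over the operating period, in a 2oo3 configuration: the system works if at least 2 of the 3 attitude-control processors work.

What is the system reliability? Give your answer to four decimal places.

R = Σ_{i=2}^{3} C(3,i) p^i (1−p)^{3−i} with p = 0.822
C(3,2)·0.822^2·0.178^1 = 0.360815
C(3,3)·0.822^3·0.178^0 = 0.555412
Sum = 0.9162

0.9162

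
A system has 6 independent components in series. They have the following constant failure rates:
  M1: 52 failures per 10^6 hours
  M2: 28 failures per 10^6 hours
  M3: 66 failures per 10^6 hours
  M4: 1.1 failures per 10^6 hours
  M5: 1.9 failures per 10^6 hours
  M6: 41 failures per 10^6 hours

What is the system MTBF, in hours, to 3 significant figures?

Series of exponential components: λ_sys = Σ λ_i
λ_sys = 0.000052 + 0.000028 + 0.000066 + 0.0000011 + 0.0000019 + 0.000041 = 1.9000e-04 /h
MTBF = 1 / λ_sys = 5260 h

5260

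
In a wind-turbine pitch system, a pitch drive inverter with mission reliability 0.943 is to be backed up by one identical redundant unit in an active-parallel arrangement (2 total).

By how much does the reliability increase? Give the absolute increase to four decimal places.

0.0538

R_before = 0.943
R_after = 1 − (1 − 0.943)^2 = 0.9968
ΔR = 0.9968 − 0.943 = 0.0538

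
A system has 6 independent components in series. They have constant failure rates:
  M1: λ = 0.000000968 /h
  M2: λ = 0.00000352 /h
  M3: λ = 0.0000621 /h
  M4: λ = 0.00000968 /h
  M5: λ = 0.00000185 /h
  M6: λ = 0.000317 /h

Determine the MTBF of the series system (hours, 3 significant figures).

Series of exponential components: λ_sys = Σ λ_i
λ_sys = 0.000000968 + 0.00000352 + 0.0000621 + 0.00000968 + 0.00000185 + 0.000317 = 3.9512e-04 /h
MTBF = 1 / λ_sys = 2530 h

2530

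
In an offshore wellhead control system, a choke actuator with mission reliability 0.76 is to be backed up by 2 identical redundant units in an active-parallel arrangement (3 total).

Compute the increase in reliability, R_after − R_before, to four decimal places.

R_before = 0.76
R_after = 1 − (1 − 0.76)^3 = 0.9862
ΔR = 0.9862 − 0.76 = 0.2262

0.2262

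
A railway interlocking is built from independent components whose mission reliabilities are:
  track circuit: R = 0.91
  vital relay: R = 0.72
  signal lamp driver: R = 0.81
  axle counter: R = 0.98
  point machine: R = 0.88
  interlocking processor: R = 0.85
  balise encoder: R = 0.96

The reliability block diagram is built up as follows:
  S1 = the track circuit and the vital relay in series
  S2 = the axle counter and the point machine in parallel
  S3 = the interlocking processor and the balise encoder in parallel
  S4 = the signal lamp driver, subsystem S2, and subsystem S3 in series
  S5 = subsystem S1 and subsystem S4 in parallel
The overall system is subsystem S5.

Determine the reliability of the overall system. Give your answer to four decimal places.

Series (track circuit and vital relay): 0.910000 × 0.720000 = 0.655200
Parallel (axle counter and point machine): 1 − (1 − 0.980000)(1 − 0.880000) = 0.997600
Parallel (interlocking processor and balise encoder): 1 − (1 − 0.850000)(1 − 0.960000) = 0.994000
Series (signal lamp driver, [0.997600], and [0.994000]): 0.810000 × 0.997600 × 0.994000 = 0.803208
Parallel ([0.655200] and [0.803208]): 1 − (1 − 0.655200)(1 − 0.803208) = 0.9321

0.9321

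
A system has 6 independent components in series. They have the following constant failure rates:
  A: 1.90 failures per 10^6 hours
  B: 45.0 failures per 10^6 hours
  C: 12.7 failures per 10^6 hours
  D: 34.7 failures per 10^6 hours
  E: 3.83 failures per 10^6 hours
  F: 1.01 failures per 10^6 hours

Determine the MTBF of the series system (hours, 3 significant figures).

10100

Series of exponential components: λ_sys = Σ λ_i
λ_sys = 0.00000190 + 0.0000450 + 0.0000127 + 0.0000347 + 0.00000383 + 0.00000101 = 9.9140e-05 /h
MTBF = 1 / λ_sys = 10100 h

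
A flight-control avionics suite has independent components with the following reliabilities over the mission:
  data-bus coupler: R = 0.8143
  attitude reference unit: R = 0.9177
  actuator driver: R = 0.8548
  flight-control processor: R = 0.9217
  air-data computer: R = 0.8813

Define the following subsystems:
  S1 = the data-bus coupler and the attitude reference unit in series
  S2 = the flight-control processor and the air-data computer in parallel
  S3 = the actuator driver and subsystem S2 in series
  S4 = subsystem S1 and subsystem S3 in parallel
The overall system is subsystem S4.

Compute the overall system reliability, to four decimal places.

0.9613

Series (data-bus coupler and attitude reference unit): 0.814300 × 0.917700 = 0.747283
Parallel (flight-control processor and air-data computer): 1 − (1 − 0.921700)(1 − 0.881300) = 0.990706
Series (actuator driver and [0.990706]): 0.854800 × 0.990706 = 0.846855
Parallel ([0.747283] and [0.846855]): 1 − (1 − 0.747283)(1 − 0.846855) = 0.9613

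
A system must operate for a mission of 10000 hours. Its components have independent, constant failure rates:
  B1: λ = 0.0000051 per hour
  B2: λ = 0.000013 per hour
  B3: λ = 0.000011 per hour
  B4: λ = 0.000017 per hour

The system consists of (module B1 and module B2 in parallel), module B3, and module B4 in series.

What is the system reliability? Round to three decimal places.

0.751

R(B1) = exp(−0.0000051 × 10000) = 0.95028
R(B2) = exp(−0.000013 × 10000) = 0.87810
R(B3) = exp(−0.000011 × 10000) = 0.89583
R(B4) = exp(−0.000017 × 10000) = 0.84366
Parallel (B1 and B2): 1 − (1 − 0.95028)(1 − 0.87810) = 0.99394
Series ([0.99394], B3, and B4): 0.99394 × 0.89583 × 0.84366 = 0.751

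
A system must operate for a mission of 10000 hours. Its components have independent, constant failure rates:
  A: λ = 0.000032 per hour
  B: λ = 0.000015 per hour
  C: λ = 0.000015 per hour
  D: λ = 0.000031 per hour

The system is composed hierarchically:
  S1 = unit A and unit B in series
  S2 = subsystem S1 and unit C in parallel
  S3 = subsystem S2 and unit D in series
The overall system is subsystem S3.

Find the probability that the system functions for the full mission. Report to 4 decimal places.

R(A) = exp(−0.000032 × 10000) = 0.726149
R(B) = exp(−0.000015 × 10000) = 0.860708
R(C) = exp(−0.000015 × 10000) = 0.860708
R(D) = exp(−0.000031 × 10000) = 0.733447
Series (A and B): 0.726149 × 0.860708 = 0.625002
Parallel ([0.625002] and C): 1 − (1 − 0.625002)(1 − 0.860708) = 0.947766
Series ([0.947766] and D): 0.947766 × 0.733447 = 0.6951

0.6951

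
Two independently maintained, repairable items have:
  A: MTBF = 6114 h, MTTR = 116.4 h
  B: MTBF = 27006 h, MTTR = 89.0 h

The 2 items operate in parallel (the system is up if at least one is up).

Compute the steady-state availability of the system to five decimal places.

A(A) = MTBF/(MTBF+MTTR) = 6114/(6114+116.4) = 0.981317
A(B) = MTBF/(MTBF+MTTR) = 27006/(27006+89.0) = 0.996715
Parallel availability: 1 − (1 − 0.981317)(1 − 0.996715) = 0.99994

0.99994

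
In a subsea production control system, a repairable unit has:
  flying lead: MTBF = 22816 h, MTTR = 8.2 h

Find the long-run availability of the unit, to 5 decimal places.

0.99964

A(flying lead) = MTBF/(MTBF+MTTR) = 22816/(22816+8.2) = 0.99964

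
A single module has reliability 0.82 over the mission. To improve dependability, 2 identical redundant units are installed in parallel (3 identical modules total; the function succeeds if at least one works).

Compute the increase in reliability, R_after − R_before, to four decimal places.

0.1742

R_before = 0.82
R_after = 1 − (1 − 0.82)^3 = 0.9942
ΔR = 0.9942 − 0.82 = 0.1742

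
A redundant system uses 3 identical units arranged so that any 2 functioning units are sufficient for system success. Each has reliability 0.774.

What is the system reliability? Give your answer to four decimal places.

R = Σ_{i=2}^{3} C(3,i) p^i (1−p)^{3−i} with p = 0.774
C(3,2)·0.774^2·0.226^1 = 0.406174
C(3,3)·0.774^3·0.226^0 = 0.463685
Sum = 0.8699

0.8699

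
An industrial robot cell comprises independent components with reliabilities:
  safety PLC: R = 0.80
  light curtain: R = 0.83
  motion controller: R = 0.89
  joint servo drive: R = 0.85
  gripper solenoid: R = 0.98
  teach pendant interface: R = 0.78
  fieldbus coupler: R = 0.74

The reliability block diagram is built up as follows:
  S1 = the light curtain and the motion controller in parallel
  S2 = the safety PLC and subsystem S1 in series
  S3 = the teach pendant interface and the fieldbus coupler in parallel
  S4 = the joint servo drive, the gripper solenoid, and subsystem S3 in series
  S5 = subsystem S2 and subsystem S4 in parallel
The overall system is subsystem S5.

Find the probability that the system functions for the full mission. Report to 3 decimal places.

0.954

Parallel (light curtain and motion controller): 1 − (1 − 0.83000)(1 − 0.89000) = 0.98130
Series (safety PLC and [0.98130]): 0.80000 × 0.98130 = 0.78504
Parallel (teach pendant interface and fieldbus coupler): 1 − (1 − 0.78000)(1 − 0.74000) = 0.94280
Series (joint servo drive, gripper solenoid, and [0.94280]): 0.85000 × 0.98000 × 0.94280 = 0.78535
Parallel ([0.78504] and [0.78535]): 1 − (1 − 0.78504)(1 − 0.78535) = 0.954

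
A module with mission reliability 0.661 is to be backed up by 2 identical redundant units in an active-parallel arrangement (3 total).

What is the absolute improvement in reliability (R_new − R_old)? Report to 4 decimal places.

R_before = 0.661
R_after = 1 − (1 − 0.661)^3 = 0.9610
ΔR = 0.9610 − 0.661 = 0.3000

0.3000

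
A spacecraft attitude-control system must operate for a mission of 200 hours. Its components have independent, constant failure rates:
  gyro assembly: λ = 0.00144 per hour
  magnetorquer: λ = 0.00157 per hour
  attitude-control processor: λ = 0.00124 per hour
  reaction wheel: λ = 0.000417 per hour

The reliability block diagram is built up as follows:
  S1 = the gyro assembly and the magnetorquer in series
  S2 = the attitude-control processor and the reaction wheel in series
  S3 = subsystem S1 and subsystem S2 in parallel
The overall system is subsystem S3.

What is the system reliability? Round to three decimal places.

R(gyro assembly) = exp(−0.00144 × 200) = 0.74976
R(magnetorquer) = exp(−0.00157 × 200) = 0.73052
R(attitude-control processor) = exp(−0.00124 × 200) = 0.78036
R(reaction wheel) = exp(−0.000417 × 200) = 0.91998
Series (gyro assembly and magnetorquer): 0.74976 × 0.73052 = 0.54771
Series (attitude-control processor and reaction wheel): 0.78036 × 0.91998 = 0.71792
Parallel ([0.54771] and [0.71792]): 1 − (1 − 0.54771)(1 − 0.71792) = 0.872

0.872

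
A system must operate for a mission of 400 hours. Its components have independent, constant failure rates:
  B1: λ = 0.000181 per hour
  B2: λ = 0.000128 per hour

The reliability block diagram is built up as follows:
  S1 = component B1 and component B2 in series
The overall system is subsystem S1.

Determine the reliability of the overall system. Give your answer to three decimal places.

0.884

R(B1) = exp(−0.000181 × 400) = 0.93016
R(B2) = exp(−0.000128 × 400) = 0.95009
Series (B1 and B2): 0.93016 × 0.95009 = 0.884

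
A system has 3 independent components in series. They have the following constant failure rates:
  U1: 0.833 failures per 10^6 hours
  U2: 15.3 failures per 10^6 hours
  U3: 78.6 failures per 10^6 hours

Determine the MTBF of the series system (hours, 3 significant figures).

10600

Series of exponential components: λ_sys = Σ λ_i
λ_sys = 0.000000833 + 0.0000153 + 0.0000786 = 9.4733e-05 /h
MTBF = 1 / λ_sys = 10600 h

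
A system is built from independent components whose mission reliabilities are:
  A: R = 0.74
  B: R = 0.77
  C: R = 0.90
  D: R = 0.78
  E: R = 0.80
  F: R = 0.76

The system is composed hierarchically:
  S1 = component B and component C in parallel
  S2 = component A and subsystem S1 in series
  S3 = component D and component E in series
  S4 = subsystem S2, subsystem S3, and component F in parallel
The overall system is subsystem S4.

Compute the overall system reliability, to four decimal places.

Parallel (B and C): 1 − (1 − 0.770000)(1 − 0.900000) = 0.977000
Series (A and [0.977000]): 0.740000 × 0.977000 = 0.722980
Series (D and E): 0.780000 × 0.800000 = 0.624000
Parallel ([0.722980], [0.624000], and F): 1 − (1 − 0.722980)(1 − 0.624000)(1 − 0.760000) = 0.9750

0.9750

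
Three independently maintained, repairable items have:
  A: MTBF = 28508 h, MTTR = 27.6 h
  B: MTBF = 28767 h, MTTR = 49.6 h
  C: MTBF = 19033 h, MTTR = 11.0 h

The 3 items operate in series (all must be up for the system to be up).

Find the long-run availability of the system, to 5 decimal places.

A(A) = MTBF/(MTBF+MTTR) = 28508/(28508+27.6) = 0.999033
A(B) = MTBF/(MTBF+MTTR) = 28767/(28767+49.6) = 0.998279
A(C) = MTBF/(MTBF+MTTR) = 19033/(19033+11.0) = 0.999422
Series availability: 0.999033 × 0.998279 × 0.999422 = 0.99674

0.99674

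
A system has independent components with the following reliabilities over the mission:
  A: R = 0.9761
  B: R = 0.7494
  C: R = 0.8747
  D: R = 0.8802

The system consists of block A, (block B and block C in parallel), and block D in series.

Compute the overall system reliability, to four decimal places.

0.8322

Parallel (B and C): 1 − (1 − 0.749400)(1 − 0.874700) = 0.968600
Series (A, [0.968600], and D): 0.976100 × 0.968600 × 0.880200 = 0.8322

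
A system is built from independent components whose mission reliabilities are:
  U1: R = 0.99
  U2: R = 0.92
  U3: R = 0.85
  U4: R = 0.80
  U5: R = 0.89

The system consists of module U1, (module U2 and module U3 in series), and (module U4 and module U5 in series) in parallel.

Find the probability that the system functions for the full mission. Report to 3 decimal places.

0.999

Series (U2 and U3): 0.92000 × 0.85000 = 0.78200
Series (U4 and U5): 0.80000 × 0.89000 = 0.71200
Parallel (U1, [0.78200], and [0.71200]): 1 − (1 − 0.99000)(1 − 0.78200)(1 − 0.71200) = 0.999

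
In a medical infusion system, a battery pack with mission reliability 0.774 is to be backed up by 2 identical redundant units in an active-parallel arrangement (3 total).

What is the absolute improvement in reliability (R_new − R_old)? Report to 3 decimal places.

0.214

R_before = 0.774
R_after = 1 − (1 − 0.774)^3 = 0.988
ΔR = 0.988 − 0.774 = 0.214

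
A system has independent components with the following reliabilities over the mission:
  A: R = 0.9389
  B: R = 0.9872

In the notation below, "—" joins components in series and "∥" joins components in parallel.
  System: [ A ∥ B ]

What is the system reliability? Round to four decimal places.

0.9992

Parallel (A and B): 1 − (1 − 0.938900)(1 − 0.987200) = 0.9992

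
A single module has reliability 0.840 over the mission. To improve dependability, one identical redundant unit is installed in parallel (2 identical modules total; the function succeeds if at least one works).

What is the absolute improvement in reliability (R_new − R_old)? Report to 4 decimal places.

R_before = 0.840
R_after = 1 − (1 − 0.840)^2 = 0.9744
ΔR = 0.9744 − 0.840 = 0.1344

0.1344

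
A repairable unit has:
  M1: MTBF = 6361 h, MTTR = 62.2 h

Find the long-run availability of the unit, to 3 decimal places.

A(M1) = MTBF/(MTBF+MTTR) = 6361/(6361+62.2) = 0.990

0.990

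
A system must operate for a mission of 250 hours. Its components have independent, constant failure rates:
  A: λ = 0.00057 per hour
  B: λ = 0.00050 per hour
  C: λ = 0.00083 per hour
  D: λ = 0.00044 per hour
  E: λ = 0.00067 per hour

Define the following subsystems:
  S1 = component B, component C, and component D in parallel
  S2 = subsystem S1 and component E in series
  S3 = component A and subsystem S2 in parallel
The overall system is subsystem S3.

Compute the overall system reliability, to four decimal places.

R(A) = exp(−0.00057 × 250) = 0.867188
R(B) = exp(−0.00050 × 250) = 0.882497
R(C) = exp(−0.00083 × 250) = 0.812613
R(D) = exp(−0.00044 × 250) = 0.895834
R(E) = exp(−0.00067 × 250) = 0.845777
Parallel (B, C, and D): 1 − (1 − 0.882497)(1 − 0.812613)(1 − 0.895834) = 0.997706
Series ([0.997706] and E): 0.997706 × 0.845777 = 0.843837
Parallel (A and [0.843837]): 1 − (1 − 0.867188)(1 − 0.843837) = 0.9793

0.9793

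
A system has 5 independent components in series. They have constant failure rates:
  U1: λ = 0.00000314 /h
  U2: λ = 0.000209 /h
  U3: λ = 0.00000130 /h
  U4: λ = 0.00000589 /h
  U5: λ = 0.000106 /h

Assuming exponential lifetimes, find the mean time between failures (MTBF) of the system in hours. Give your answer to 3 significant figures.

3070

Series of exponential components: λ_sys = Σ λ_i
λ_sys = 0.00000314 + 0.000209 + 0.00000130 + 0.00000589 + 0.000106 = 3.2533e-04 /h
MTBF = 1 / λ_sys = 3070 h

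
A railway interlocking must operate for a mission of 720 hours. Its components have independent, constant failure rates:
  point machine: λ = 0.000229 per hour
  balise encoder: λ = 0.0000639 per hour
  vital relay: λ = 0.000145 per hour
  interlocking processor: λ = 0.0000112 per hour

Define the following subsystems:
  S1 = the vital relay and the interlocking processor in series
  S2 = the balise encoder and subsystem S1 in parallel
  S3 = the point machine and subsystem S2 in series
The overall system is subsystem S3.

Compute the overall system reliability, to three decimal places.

R(point machine) = exp(−0.000229 × 720) = 0.84800
R(balise encoder) = exp(−0.0000639 × 720) = 0.95503
R(vital relay) = exp(−0.000145 × 720) = 0.90086
R(interlocking processor) = exp(−0.0000112 × 720) = 0.99197
Series (vital relay and interlocking processor): 0.90086 × 0.99197 = 0.89363
Parallel (balise encoder and [0.89363]): 1 − (1 − 0.95503)(1 − 0.89363) = 0.99522
Series (point machine and [0.99522]): 0.84800 × 0.99522 = 0.844

0.844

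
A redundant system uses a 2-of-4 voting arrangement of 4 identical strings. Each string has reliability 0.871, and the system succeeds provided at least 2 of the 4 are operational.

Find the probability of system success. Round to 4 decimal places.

R = Σ_{i=2}^{4} C(4,i) p^i (1−p)^{4−i} with p = 0.871
C(4,2)·0.871^2·0.129^2 = 0.075747
C(4,3)·0.871^3·0.129^1 = 0.340961
C(4,4)·0.871^4·0.129^0 = 0.575536
Sum = 0.9922

0.9922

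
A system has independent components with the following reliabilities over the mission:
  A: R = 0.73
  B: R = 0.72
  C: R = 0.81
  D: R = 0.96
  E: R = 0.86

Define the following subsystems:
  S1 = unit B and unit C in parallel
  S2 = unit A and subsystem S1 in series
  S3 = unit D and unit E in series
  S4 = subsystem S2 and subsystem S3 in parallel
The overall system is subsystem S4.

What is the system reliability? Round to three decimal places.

0.946

Parallel (B and C): 1 − (1 − 0.72000)(1 − 0.81000) = 0.94680
Series (A and [0.94680]): 0.73000 × 0.94680 = 0.69116
Series (D and E): 0.96000 × 0.86000 = 0.82560
Parallel ([0.69116] and [0.82560]): 1 − (1 − 0.69116)(1 − 0.82560) = 0.946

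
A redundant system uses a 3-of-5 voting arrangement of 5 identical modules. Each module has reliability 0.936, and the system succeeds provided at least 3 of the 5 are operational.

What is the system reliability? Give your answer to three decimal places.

R = Σ_{i=3}^{5} C(5,i) p^i (1−p)^{5−i} with p = 0.936
C(5,3)·0.936^3·0.064^2 = 0.03359
C(5,4)·0.936^4·0.064^1 = 0.24561
C(5,5)·0.936^5·0.064^0 = 0.71842
Sum = 0.998

0.998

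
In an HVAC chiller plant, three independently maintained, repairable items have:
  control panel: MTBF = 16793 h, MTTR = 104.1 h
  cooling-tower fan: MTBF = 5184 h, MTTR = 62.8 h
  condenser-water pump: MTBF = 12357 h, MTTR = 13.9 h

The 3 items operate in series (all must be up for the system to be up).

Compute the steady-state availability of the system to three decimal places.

A(control panel) = MTBF/(MTBF+MTTR) = 16793/(16793+104.1) = 0.993839
A(cooling-tower fan) = MTBF/(MTBF+MTTR) = 5184/(5184+62.8) = 0.988031
A(condenser-water pump) = MTBF/(MTBF+MTTR) = 12357/(12357+13.9) = 0.998876
Series availability: 0.993839 × 0.988031 × 0.998876 = 0.981

0.981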